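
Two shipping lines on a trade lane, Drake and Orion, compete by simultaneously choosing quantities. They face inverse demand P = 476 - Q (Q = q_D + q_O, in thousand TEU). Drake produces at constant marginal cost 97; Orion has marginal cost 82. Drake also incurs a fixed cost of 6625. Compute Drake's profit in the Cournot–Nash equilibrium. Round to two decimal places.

8096.78

Drake's profit: π_D = (476 - Q)q_D - (97q_D). Setting ∂π_D/∂q_D = 0: 379 - 2q_D - (q_O) = 0.
Orion's profit: π_O = (476 - Q)q_O - (82q_O). Setting ∂π_O/∂q_O = 0: 394 - 2q_O - (q_D) = 0.
So q_D = (379 - q_O)/2 and q_O = (394 - q_D)/2.
Solving the pair: q_D = 364/3, q_O = 409/3.
Price P = 476 - 773/3 = 655/3.
Drake's profit: (655/3 - 97)·(364/3) - 6625 = 8096.7778.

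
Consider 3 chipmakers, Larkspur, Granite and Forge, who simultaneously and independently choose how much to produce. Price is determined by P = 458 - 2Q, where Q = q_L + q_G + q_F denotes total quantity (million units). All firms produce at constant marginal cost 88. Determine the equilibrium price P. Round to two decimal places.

Each firm earns π_i = (458 - 2Q)q_i - 88q_i.
First-order condition (treating rivals' output as given): 370 - 4q_i - 2·Σ_{j≠i} q_j = 0.
With identical firms every q_j equals q_i, so Σ_{j≠i} q_j = 2q_i and 370 = 8q_i, giving q_i = 185/4.
Total output Q = 555/4, so price P = 458 - 2·(555/4) = 361/2.

180.50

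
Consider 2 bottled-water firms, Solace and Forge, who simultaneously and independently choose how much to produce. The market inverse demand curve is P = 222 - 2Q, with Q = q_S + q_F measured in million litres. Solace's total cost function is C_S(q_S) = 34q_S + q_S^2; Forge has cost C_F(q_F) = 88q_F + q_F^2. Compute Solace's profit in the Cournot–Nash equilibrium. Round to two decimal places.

2166.80

Solace's profit: π_S = (222 - 2Q)q_S - (34q_S + q_S²). Setting ∂π_S/∂q_S = 0: 188 - 6q_S - 2(q_F) = 0.
Forge's first-order condition: 134 - 6q_F - 2(q_S) = 0.
So q_S = (188 - 2q_F)/6 and q_F = (134 - 2q_S)/6.
Substituting one into the other gives q_S = 215/8 and q_F = 107/8.
Price P = 222 - 2·(161/4) = 283/2.
Solace's profit: (283/2)·(215/8) - 34·(215/8) - (215/8)² = 2166.7969.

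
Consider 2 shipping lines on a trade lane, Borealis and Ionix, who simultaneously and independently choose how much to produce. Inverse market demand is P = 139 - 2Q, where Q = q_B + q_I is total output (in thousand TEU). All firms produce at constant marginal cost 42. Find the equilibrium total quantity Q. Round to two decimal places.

32.33

Each firm earns π_i = (139 - 2Q)q_i - 42q_i.
First-order condition (treating rivals' output as given): 97 - 4q_i - 2q_j = 0.
By symmetry each firm produces the same amount; substituting q_j = q_i yields q_i = 97/6.
Total output Q = 97/6 + 97/6 = 97/3.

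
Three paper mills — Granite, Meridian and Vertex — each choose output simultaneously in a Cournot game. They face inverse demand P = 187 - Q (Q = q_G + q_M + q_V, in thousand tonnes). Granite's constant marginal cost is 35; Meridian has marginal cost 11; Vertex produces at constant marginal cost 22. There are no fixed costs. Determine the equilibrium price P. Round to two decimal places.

Granite's profit: π_G = (187 - Q)q_G - (35q_G). Setting ∂π_G/∂q_G = 0: 152 - 2q_G - (q_M + q_V) = 0.
Meridian's profit: π_M = (187 - Q)q_M - (11q_M). Setting ∂π_M/∂q_M = 0: 176 - 2q_M - (q_G + q_V) = 0.
Vertex's first-order condition: 165 - 2q_V - (q_G + q_M) = 0.
Summing all 3 equations gives 493 − 4Q = 0, hence Q = 493/4.
Back-substituting: q_G = (152 − 493/4) = 115/4, q_M = (176 − 493/4) = 211/4, q_V = (165 − 493/4) = 167/4.
Total output Q = 493/4, so price P = 187 - 493/4 = 255/4.

63.75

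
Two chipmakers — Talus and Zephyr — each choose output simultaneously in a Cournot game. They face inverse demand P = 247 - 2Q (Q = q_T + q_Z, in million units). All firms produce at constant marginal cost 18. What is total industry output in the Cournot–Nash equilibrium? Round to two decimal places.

76.33

Each firm earns π_i = (247 - 2Q)q_i - 18q_i.
Setting ∂π_i/∂q_i = 0 with rivals' quantities fixed: 229 - 4q_i - 2q_j = 0.
With identical firms every q_j equals q_i, so q_j = q_i and 229 = 6q_i, giving q_i = 229/6.
Total output Q = 229/6 + 229/6 = 229/3.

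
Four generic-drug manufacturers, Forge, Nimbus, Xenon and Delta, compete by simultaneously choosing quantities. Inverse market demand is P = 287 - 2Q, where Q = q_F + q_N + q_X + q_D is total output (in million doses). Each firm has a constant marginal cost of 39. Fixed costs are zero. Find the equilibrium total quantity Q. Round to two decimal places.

99.20

A representative firm's profit is π_i = q_i(287 - 2Q) - 39q_i.
Setting ∂π_i/∂q_i = 0 with rivals' quantities fixed: 248 - 4q_i - 2·Σ_{j≠i} q_j = 0.
With identical firms every q_j equals q_i, so Σ_{j≠i} q_j = 3q_i and 248 = 10q_i, giving q_i = 124/5.
Total output Q = 124/5 + 124/5 + 124/5 + 124/5 = 496/5.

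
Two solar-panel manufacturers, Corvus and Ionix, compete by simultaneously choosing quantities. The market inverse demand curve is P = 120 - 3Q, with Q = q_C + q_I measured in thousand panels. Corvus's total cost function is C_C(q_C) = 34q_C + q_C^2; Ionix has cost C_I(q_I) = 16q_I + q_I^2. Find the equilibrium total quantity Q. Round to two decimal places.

17.27

Corvus's profit: π_C = (120 - 3Q)q_C - (34q_C + q_C²). Setting ∂π_C/∂q_C = 0: 86 - 8q_C - 3(q_I) = 0.
Ionix's profit: π_I = (120 - 3Q)q_I - (16q_I + q_I²). Setting ∂π_I/∂q_I = 0: 104 - 8q_I - 3(q_C) = 0.
Rearranging gives the reaction functions q_C = (86 - 3q_I)/8 and q_I = (104 - 3q_C)/8.
Solving the pair: q_C = 376/55, q_I = 574/55.
Total output Q = 376/55 + 574/55 = 190/11.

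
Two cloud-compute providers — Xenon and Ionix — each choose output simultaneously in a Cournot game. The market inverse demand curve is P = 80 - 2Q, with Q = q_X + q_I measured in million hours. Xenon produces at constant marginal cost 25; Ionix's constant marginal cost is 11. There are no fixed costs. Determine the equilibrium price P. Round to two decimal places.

38.67

Xenon's profit: π_X = (80 - 2Q)q_X - (25q_X). Setting ∂π_X/∂q_X = 0: 55 - 4q_X - 2(q_I) = 0.
Ionix's first-order condition: 69 - 4q_I - 2(q_X) = 0.
So q_X = (55 - 2q_I)/4 and q_I = (69 - 2q_X)/4.
Solving the pair: q_X = 41/6, q_I = 83/6.
Total output Q = 62/3, so price P = 80 - 2·(62/3) = 116/3.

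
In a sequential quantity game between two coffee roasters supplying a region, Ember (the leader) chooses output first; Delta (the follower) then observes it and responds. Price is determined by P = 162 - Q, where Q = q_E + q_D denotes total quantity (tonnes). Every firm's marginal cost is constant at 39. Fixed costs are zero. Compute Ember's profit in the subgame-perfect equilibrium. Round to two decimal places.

1891.13

The follower Delta best-responds to any q_E: π_D = (162 - Q)q_D - 39q_D.
∂π_D/∂q_D = 123 - q_E - 2q_D = 0 gives the reaction function q_D = (123 - q_E)/2.
The leader anticipates this reaction. Substituting into P = 162 - Q gives P = 201/2 - (1/2)q_E, so π_E = (201/2 - (1/2)q_E)q_E - 39q_E.
The leader's first-order condition 123/2 - q_E = 0 yields q_E = 123/2.
Then q_D = (123 - 123/2)/2 = 123/4.
Price P = 162 - 369/4 = 279/4.
Ember's profit: (279/4 - 39)·(123/2) = 1891.1250.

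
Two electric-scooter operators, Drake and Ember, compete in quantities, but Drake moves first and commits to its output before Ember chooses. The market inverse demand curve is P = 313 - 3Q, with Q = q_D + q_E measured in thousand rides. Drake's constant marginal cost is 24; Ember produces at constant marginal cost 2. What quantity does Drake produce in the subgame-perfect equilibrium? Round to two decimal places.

44.50

Solve by backward induction. Given q_D, the follower Ember maximises π_E = (313 - 3q_D - 3q_E)q_E - 2q_E.
Setting the follower's marginal profit to zero, 311 - 3q_D - 6q_E = 0, i.e. q_E = (311 - 3q_D)/6.
The leader anticipates this reaction. Substituting into P = 313 - 3Q gives P = 315/2 - (3/2)q_D, so π_D = (315/2 - (3/2)q_D)q_D - 24q_D.
Maximising: ∂π_D/∂q_D = 267/2 - 3q_D = 0, giving q_D = 89/2.
Then q_E = (311 - 3·(89/2))/6 = 355/12.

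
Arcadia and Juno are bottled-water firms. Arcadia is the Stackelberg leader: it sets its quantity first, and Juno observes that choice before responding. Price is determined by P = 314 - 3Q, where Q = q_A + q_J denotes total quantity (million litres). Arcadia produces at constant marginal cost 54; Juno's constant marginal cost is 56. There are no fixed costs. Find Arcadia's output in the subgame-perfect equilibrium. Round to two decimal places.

43.67

The follower Juno best-responds to any q_A: π_J = (314 - 3Q)q_J - 56q_J.
Follower FOC: 258 - 3q_A - 6q_J = 0, so q_J(q_A) = (258 - 3q_A)/6.
The leader anticipates this reaction. Substituting into P = 314 - 3Q gives P = 185 - (3/2)q_A, so π_A = (185 - (3/2)q_A)q_A - 54q_A.
The leader's first-order condition 131 - 3q_A = 0 yields q_A = 131/3.
Then q_J = (258 - 3·(131/3))/6 = 127/6.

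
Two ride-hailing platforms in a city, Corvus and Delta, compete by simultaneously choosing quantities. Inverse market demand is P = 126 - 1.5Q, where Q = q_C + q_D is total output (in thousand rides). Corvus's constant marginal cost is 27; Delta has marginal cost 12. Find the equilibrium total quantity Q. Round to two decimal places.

Corvus's profit: π_C = (126 - 1.5Q)q_C - (27q_C). Setting ∂π_C/∂q_C = 0: 99 - 3q_C - (3/2)(q_D) = 0.
Delta's profit: π_D = (126 - 1.5Q)q_D - (12q_D). Setting ∂π_D/∂q_D = 0: 114 - 3q_D - (3/2)(q_C) = 0.
Best responses: q_C = (99 - (3/2)q_D)/3, q_D = (114 - (3/2)q_C)/3.
Substituting one into the other gives q_C = 56/3 and q_D = 86/3.
Total output Q = 56/3 + 86/3 = 142/3.

47.33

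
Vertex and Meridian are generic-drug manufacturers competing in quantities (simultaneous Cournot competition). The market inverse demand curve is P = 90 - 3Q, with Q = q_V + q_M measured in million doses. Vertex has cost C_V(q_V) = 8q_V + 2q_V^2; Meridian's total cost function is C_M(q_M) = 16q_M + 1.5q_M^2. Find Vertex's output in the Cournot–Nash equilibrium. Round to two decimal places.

Vertex's profit: π_V = (90 - 3Q)q_V - (8q_V + 2q_V²). Setting ∂π_V/∂q_V = 0: 82 - 10q_V - 3(q_M) = 0.
Meridian's first-order condition: 74 - 9q_M - 3(q_V) = 0.
Best responses: q_V = (82 - 3q_M)/10, q_M = (74 - 3q_V)/9.
Solving the pair: q_V = 172/27, q_M = 494/81.

6.37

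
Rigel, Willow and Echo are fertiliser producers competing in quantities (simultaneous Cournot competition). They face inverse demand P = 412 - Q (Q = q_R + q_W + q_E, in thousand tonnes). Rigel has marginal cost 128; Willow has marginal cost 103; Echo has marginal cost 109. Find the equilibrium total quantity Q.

224

Rigel's profit: π_R = (412 - Q)q_R - (128q_R). Setting ∂π_R/∂q_R = 0: 284 - 2q_R - (q_W + q_E) = 0.
Willow's profit: π_W = (412 - Q)q_W - (103q_W). Setting ∂π_W/∂q_W = 0: 309 - 2q_W - (q_R + q_E) = 0.
Echo's first-order condition: 303 - 2q_E - (q_R + q_W) = 0.
Adding the 3 conditions: 896 − 2Q − 2Q = 0, i.e. Q = 224.
Back-substituting: q_R = (284 − 224) = 60, q_W = (309 − 224) = 85, q_E = (303 − 224) = 79.
Total output Q = 60 + 85 + 79 = 224.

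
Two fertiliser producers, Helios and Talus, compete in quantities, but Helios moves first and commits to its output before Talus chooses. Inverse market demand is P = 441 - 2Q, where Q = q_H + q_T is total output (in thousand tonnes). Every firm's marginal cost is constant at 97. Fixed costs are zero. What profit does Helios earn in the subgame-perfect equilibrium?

Solve by backward induction. Given q_H, the follower Talus maximises π_T = (441 - 2q_H - 2q_T)q_T - 97q_T.
Follower FOC: 344 - 2q_H - 4q_T = 0, so q_T(q_H) = (344 - 2q_H)/4.
The leader anticipates this reaction. Substituting into P = 441 - 2Q gives P = 269 - q_H, so π_H = (269 - q_H)q_H - 97q_H.
Maximising: ∂π_H/∂q_H = 172 - 2q_H = 0, giving q_H = 86.
Then q_T = (344 - 2·86)/4 = 43.
Price P = 441 - 2·129 = 183.
Helios's profit: (183 - 97)·86 = 7396.

7396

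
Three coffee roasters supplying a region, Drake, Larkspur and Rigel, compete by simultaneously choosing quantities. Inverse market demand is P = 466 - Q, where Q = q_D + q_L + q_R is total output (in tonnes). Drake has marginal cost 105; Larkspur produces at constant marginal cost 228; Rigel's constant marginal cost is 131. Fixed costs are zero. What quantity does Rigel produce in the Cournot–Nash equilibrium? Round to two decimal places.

Drake's profit: π_D = (466 - Q)q_D - (105q_D). Setting ∂π_D/∂q_D = 0: 361 - 2q_D - (q_L + q_R) = 0.
Larkspur's profit: π_L = (466 - Q)q_L - (228q_L). Setting ∂π_L/∂q_L = 0: 238 - 2q_L - (q_D + q_R) = 0.
Rigel's first-order condition: 335 - 2q_R - (q_D + q_L) = 0.
Summing all 3 equations gives 934 − 4Q = 0, hence Q = 467/2.
Back-substituting: q_D = (361 − 467/2) = 255/2, q_L = (238 − 467/2) = 9/2, q_R = (335 − 467/2) = 203/2.

101.50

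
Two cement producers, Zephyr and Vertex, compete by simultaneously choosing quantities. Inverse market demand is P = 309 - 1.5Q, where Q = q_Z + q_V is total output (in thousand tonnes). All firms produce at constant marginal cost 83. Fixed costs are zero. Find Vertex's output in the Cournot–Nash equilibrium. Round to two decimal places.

Each firm earns π_i = (309 - 1.5Q)q_i - 83q_i.
First-order condition (treating rivals' output as given): 226 - 3q_i - (3/2)q_j = 0.
With identical firms every q_j equals q_i, so q_j = q_i and 226 = (9/2)q_i, giving q_i = 452/9.

50.22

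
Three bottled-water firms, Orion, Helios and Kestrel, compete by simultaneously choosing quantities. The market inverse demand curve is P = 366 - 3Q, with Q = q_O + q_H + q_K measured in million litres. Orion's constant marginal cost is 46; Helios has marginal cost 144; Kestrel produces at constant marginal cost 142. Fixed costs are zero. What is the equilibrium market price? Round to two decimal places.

174.50

Orion's profit: π_O = (366 - 3Q)q_O - (46q_O). Setting ∂π_O/∂q_O = 0: 320 - 6q_O - 3(q_H + q_K) = 0.
Helios's first-order condition: 222 - 6q_H - 3(q_O + q_K) = 0.
Kestrel's profit: π_K = (366 - 3Q)q_K - (142q_K). Setting ∂π_K/∂q_K = 0: 224 - 6q_K - 3(q_O + q_H) = 0.
Adding the 3 first-order conditions: 766 − 12Q = 0, so Q = 383/6.
Back-substituting: q_O = (320 − 383/2)/3 = 257/6, q_H = (222 − 383/2)/3 = 61/6, q_K = (224 − 383/2)/3 = 65/6.
Total output Q = 383/6, so price P = 366 - 3·(383/6) = 349/2.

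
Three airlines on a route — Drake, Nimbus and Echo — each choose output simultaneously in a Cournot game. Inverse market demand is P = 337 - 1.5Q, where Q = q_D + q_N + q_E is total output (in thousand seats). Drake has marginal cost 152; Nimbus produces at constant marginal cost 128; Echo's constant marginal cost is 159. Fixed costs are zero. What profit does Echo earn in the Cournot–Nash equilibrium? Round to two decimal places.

Drake's profit: π_D = (337 - 1.5Q)q_D - (152q_D). Setting ∂π_D/∂q_D = 0: 185 - 3q_D - (3/2)(q_N + q_E) = 0.
Nimbus's first-order condition: 209 - 3q_N - (3/2)(q_D + q_E) = 0.
Echo's first-order condition: 178 - 3q_E - (3/2)(q_D + q_N) = 0.
Adding the 3 first-order conditions: 572 − 6Q = 0, so Q = 286/3.
Back-substituting: q_D = (185 − 143)/(3/2) = 28, q_N = (209 − 143)/(3/2) = 44, q_E = (178 − 143)/(3/2) = 70/3.
Price P = 337 - (3/2)·(286/3) = 194.
Echo's profit: (194 - 159)·(70/3) = 816.6667.

816.67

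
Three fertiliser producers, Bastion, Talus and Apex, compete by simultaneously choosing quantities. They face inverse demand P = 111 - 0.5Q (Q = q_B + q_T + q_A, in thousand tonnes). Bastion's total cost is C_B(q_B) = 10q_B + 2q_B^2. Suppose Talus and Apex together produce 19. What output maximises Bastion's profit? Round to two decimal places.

18.30

With rivals' combined output fixed at 19, Bastion's profit is π_B = (111 - (1/2)·19 - (1/2)q_B)q_B - (10q_B + 2q_B²) = (203/2 - (1/2)q_B)q_B - (10q_B + 2q_B²).
∂π_B/∂q_B = 183/2 - 5q_B = 0, so q_B = 183/10.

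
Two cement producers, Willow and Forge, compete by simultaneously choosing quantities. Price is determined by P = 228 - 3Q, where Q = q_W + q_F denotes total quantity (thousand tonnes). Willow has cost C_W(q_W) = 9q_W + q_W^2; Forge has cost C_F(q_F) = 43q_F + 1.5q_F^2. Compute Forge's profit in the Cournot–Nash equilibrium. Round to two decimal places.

767.95

Willow's profit: π_W = (228 - 3Q)q_W - (9q_W + q_W²). Setting ∂π_W/∂q_W = 0: 219 - 8q_W - 3(q_F) = 0.
Forge's profit: π_F = (228 - 3Q)q_F - (43q_F + (3/2)q_F²). Setting ∂π_F/∂q_F = 0: 185 - 9q_F - 3(q_W) = 0.
Best responses: q_W = (219 - 3q_F)/8, q_F = (185 - 3q_W)/9.
Solving the pair: q_W = 472/21, q_F = 823/63.
Price P = 228 - 3·35.5397 = 121.3810.
Forge's profit: 121.3810·(823/63) - 43·(823/63) - (3/2)(823/63)² = 767.9467.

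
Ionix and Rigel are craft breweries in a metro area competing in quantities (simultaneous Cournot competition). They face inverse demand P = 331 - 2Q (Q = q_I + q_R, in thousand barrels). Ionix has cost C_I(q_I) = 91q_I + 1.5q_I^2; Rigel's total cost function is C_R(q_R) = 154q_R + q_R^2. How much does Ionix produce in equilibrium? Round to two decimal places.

28.58

Ionix's profit: π_I = (331 - 2Q)q_I - (91q_I + (3/2)q_I²). Setting ∂π_I/∂q_I = 0: 240 - 7q_I - 2(q_R) = 0.
Rigel's first-order condition: 177 - 6q_R - 2(q_I) = 0.
So q_I = (240 - 2q_R)/7 and q_R = (177 - 2q_I)/6.
Substituting one into the other gives q_I = 543/19 and q_R = 759/38.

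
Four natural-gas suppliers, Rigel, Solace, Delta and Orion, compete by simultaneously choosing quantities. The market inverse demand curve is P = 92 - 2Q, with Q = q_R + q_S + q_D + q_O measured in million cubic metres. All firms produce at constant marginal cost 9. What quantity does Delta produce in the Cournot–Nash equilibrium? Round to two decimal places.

8.30

A representative firm's profit is π_i = q_i(92 - 2Q) - 9q_i.
Setting ∂π_i/∂q_i = 0 with rivals' quantities fixed: 83 - 4q_i - 2·Σ_{j≠i} q_j = 0.
With identical firms every q_j equals q_i, so Σ_{j≠i} q_j = 3q_i and 83 = 10q_i, giving q_i = 83/10.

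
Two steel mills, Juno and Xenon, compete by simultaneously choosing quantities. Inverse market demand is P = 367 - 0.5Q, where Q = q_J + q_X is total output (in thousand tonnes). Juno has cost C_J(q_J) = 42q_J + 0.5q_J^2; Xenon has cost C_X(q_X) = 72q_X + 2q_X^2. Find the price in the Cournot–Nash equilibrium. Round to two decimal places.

Juno's profit: π_J = (367 - 0.5Q)q_J - (42q_J + (1/2)q_J²). Setting ∂π_J/∂q_J = 0: 325 - 2q_J - (1/2)(q_X) = 0.
Xenon's first-order condition: 295 - 5q_X - (1/2)(q_J) = 0.
Rearranging gives the reaction functions q_J = (325 - (1/2)q_X)/2 and q_X = (295 - (1/2)q_J)/5.
Solving the pair: q_J = 1970/13, q_X = 570/13.
Total output Q = 195.3846, so price P = 367 - (1/2)·195.3846 = 269.3077.

269.31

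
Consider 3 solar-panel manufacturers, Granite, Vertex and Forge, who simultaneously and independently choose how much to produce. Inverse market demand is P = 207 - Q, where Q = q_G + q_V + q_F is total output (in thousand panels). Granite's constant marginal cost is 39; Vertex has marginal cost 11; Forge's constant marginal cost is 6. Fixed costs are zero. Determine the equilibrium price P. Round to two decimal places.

65.75

Granite's profit: π_G = (207 - Q)q_G - (39q_G). Setting ∂π_G/∂q_G = 0: 168 - 2q_G - (q_V + q_F) = 0.
Vertex's first-order condition: 196 - 2q_V - (q_G + q_F) = 0.
Forge's first-order condition: 201 - 2q_F - (q_G + q_V) = 0.
Adding the 3 conditions: 565 − 2Q − 2Q = 0, i.e. Q = 565/4.
Back-substituting: q_G = (168 − 565/4) = 107/4, q_V = (196 − 565/4) = 219/4, q_F = (201 − 565/4) = 239/4.
Total output Q = 565/4, so price P = 207 - 565/4 = 263/4.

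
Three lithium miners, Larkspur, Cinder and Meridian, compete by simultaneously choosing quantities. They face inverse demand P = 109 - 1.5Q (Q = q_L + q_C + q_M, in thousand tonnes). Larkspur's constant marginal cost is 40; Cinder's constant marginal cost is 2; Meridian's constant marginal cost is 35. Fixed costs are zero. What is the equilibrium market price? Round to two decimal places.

46.50

Larkspur's profit: π_L = (109 - 1.5Q)q_L - (40q_L). Setting ∂π_L/∂q_L = 0: 69 - 3q_L - (3/2)(q_C + q_M) = 0.
Cinder's profit: π_C = (109 - 1.5Q)q_C - (2q_C). Setting ∂π_C/∂q_C = 0: 107 - 3q_C - (3/2)(q_L + q_M) = 0.
Meridian's profit: π_M = (109 - 1.5Q)q_M - (35q_M). Setting ∂π_M/∂q_M = 0: 74 - 3q_M - (3/2)(q_L + q_C) = 0.
Adding the 3 first-order conditions: 250 − 6Q = 0, so Q = 125/3.
Back-substituting: q_L = (69 − 125/2)/(3/2) = 13/3, q_C = (107 − 125/2)/(3/2) = 89/3, q_M = (74 − 125/2)/(3/2) = 23/3.
Total output Q = 125/3, so price P = 109 - (3/2)·(125/3) = 93/2.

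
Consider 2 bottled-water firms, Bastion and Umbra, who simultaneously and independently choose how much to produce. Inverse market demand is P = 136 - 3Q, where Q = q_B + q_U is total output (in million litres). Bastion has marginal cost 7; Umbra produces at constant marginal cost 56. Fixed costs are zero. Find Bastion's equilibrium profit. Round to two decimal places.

1173.48

Bastion's profit: π_B = (136 - 3Q)q_B - (7q_B). Setting ∂π_B/∂q_B = 0: 129 - 6q_B - 3(q_U) = 0.
Umbra's profit: π_U = (136 - 3Q)q_U - (56q_U). Setting ∂π_U/∂q_U = 0: 80 - 6q_U - 3(q_B) = 0.
Best responses: q_B = (129 - 3q_U)/6, q_U = (80 - 3q_B)/6.
Solving the pair: q_B = 178/9, q_U = 31/9.
Price P = 136 - 3·(209/9) = 199/3.
Bastion's profit: (199/3 - 7)·(178/9) = 1173.4815.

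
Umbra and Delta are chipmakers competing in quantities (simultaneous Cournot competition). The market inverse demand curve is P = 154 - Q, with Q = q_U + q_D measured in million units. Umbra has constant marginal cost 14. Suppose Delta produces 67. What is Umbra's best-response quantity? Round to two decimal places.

36.50

With the rival's output fixed at 67, Umbra's profit is π_U = (154 - 67 - q_U)q_U - (14q_U) = (87 - q_U)q_U - (14q_U).
∂π_U/∂q_U = 73 - 2q_U = 0, so q_U = 73/2.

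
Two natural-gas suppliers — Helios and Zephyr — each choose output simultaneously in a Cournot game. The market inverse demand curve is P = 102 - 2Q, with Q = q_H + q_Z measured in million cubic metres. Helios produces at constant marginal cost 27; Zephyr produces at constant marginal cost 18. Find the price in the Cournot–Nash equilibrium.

Helios's profit: π_H = (102 - 2Q)q_H - (27q_H). Setting ∂π_H/∂q_H = 0: 75 - 4q_H - 2(q_Z) = 0.
Zephyr's profit: π_Z = (102 - 2Q)q_Z - (18q_Z). Setting ∂π_Z/∂q_Z = 0: 84 - 4q_Z - 2(q_H) = 0.
Rearranging gives the reaction functions q_H = (75 - 2q_Z)/4 and q_Z = (84 - 2q_H)/4.
Substituting one into the other gives q_H = 11 and q_Z = 31/2.
Total output Q = 53/2, so price P = 102 - 2·(53/2) = 49.

49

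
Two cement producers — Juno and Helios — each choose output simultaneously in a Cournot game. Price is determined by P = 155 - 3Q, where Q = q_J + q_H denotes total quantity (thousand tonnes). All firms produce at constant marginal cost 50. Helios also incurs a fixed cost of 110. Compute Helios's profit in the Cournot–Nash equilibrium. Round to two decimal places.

A representative firm's profit is π_i = q_i(155 - 3Q) - 50q_i.
Setting ∂π_i/∂q_i = 0 with rivals' quantities fixed: 105 - 6q_i - 3q_j = 0.
With identical firms every q_j equals q_i, so q_j = q_i and 105 = 9q_i, giving q_i = 35/3.
Price P = 155 - 3·(70/3) = 85.
Helios's profit: (85 - 50)·(35/3) - 110 = 895/3.

298.33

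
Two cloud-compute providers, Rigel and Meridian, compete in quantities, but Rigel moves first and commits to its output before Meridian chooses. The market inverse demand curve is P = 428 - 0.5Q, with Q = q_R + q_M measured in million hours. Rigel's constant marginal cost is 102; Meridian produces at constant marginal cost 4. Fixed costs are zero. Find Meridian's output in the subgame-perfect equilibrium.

The follower Meridian best-responds to any q_R: π_M = (428 - 0.5Q)q_M - 4q_M.
Follower FOC: 424 - (1/2)q_R - q_M = 0, so q_M(q_R) = (424 - (1/2)q_R).
Rigel substitutes q_M(q_R) into its own profit: π_R = q_R(428 - (1/2)q_R - (424 - (1/2)q_R)/2) - 102q_R = (216 - (1/4)q_R)q_R - 102q_R.
Leader FOC: 114 - (1/2)q_R = 0, so q_R = 228.
Then q_M = (424 - (1/2)·228) = 310.

310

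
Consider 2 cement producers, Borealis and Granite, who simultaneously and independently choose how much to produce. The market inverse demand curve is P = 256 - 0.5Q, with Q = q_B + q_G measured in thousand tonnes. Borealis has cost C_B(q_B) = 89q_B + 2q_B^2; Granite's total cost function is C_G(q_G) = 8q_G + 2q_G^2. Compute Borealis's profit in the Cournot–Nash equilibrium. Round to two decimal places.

Borealis's profit: π_B = (256 - 0.5Q)q_B - (89q_B + 2q_B²). Setting ∂π_B/∂q_B = 0: 167 - 5q_B - (1/2)(q_G) = 0.
Granite's first-order condition: 248 - 5q_G - (1/2)(q_B) = 0.
Best responses: q_B = (167 - (1/2)q_G)/5, q_G = (248 - (1/2)q_B)/5.
Substituting one into the other gives q_B = 316/11 and q_G = 514/11.
Price P = 256 - (1/2)·(830/11) = 218.2727.
Borealis's profit: 218.2727·(316/11) - 89·(316/11) - 2(316/11)² = 2063.1405.

2063.14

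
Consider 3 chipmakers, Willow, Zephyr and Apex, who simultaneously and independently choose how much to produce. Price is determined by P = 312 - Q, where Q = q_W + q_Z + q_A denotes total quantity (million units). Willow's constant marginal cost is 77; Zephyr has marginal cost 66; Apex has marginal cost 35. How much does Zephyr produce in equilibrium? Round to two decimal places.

Willow's profit: π_W = (312 - Q)q_W - (77q_W). Setting ∂π_W/∂q_W = 0: 235 - 2q_W - (q_Z + q_A) = 0.
Zephyr's profit: π_Z = (312 - Q)q_Z - (66q_Z). Setting ∂π_Z/∂q_Z = 0: 246 - 2q_Z - (q_W + q_A) = 0.
Apex's profit: π_A = (312 - Q)q_A - (35q_A). Setting ∂π_A/∂q_A = 0: 277 - 2q_A - (q_W + q_Z) = 0.
Adding the 3 first-order conditions: 758 − 4Q = 0, so Q = 379/2.
Back-substituting: q_W = (235 − 379/2) = 91/2, q_Z = (246 − 379/2) = 113/2, q_A = (277 − 379/2) = 175/2.

56.50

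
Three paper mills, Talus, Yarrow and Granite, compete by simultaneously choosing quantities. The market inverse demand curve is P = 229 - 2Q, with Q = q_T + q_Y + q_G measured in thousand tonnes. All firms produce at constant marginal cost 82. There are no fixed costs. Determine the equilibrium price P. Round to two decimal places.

118.75

A representative firm's profit is π_i = q_i(229 - 2Q) - 82q_i.
Setting ∂π_i/∂q_i = 0 with rivals' quantities fixed: 147 - 4q_i - 2·Σ_{j≠i} q_j = 0.
With identical firms every q_j equals q_i, so Σ_{j≠i} q_j = 2q_i and 147 = 8q_i, giving q_i = 147/8.
Total output Q = 441/8, so price P = 229 - 2·(441/8) = 475/4.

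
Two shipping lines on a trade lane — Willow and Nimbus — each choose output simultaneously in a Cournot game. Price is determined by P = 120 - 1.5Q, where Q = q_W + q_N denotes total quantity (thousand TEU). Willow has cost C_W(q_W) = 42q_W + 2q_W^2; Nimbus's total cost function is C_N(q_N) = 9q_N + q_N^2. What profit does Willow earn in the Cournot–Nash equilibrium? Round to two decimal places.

163.00

Willow's profit: π_W = (120 - 1.5Q)q_W - (42q_W + 2q_W²). Setting ∂π_W/∂q_W = 0: 78 - 7q_W - (3/2)(q_N) = 0.
Nimbus's first-order condition: 111 - 5q_N - (3/2)(q_W) = 0.
Best responses: q_W = (78 - (3/2)q_N)/7, q_N = (111 - (3/2)q_W)/5.
Solving the pair: q_W = 894/131, q_N = 20.1527.
Price P = 120 - (3/2)·26.9771 = 79.5344.
Willow's profit: 79.5344·(894/131) - 42·(894/131) - 2(894/131)² = 163.0048.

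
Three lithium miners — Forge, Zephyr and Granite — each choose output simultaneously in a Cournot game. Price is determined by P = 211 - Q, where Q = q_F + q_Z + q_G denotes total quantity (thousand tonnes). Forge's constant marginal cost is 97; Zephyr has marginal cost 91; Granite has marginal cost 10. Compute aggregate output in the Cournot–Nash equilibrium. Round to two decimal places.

Forge's profit: π_F = (211 - Q)q_F - (97q_F). Setting ∂π_F/∂q_F = 0: 114 - 2q_F - (q_Z + q_G) = 0.
Zephyr's profit: π_Z = (211 - Q)q_Z - (91q_Z). Setting ∂π_Z/∂q_Z = 0: 120 - 2q_Z - (q_F + q_G) = 0.
Granite's first-order condition: 201 - 2q_G - (q_F + q_Z) = 0.
Adding the 3 first-order conditions: 435 − 4Q = 0, so Q = 435/4.
Back-substituting: q_F = (114 − 435/4) = 21/4, q_Z = (120 − 435/4) = 45/4, q_G = (201 − 435/4) = 369/4.
Total output Q = 21/4 + 45/4 + 369/4 = 435/4.

108.75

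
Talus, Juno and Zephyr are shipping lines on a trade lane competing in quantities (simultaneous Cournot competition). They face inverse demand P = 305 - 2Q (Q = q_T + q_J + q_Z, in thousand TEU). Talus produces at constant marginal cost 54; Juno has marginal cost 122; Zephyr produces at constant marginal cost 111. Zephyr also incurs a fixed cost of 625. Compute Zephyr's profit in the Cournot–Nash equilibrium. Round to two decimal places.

59.50

Talus's profit: π_T = (305 - 2Q)q_T - (54q_T). Setting ∂π_T/∂q_T = 0: 251 - 4q_T - 2(q_J + q_Z) = 0.
Juno's profit: π_J = (305 - 2Q)q_J - (122q_J). Setting ∂π_J/∂q_J = 0: 183 - 4q_J - 2(q_T + q_Z) = 0.
Zephyr's profit: π_Z = (305 - 2Q)q_Z - (111q_Z). Setting ∂π_Z/∂q_Z = 0: 194 - 4q_Z - 2(q_T + q_J) = 0.
Adding the 3 conditions: 628 − 4Q − 4Q = 0, i.e. Q = 157/2.
Back-substituting: q_T = (251 − 157)/2 = 47, q_J = (183 − 157)/2 = 13, q_Z = (194 − 157)/2 = 37/2.
Price P = 305 - 2·(157/2) = 148.
Zephyr's profit: (148 - 111)·(37/2) - 625 = 119/2.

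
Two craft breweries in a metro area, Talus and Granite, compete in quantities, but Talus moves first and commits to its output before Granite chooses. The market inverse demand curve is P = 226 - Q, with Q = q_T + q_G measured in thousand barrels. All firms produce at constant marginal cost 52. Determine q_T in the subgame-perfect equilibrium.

Solve by backward induction. Given q_T, the follower Granite maximises π_G = (226 - q_T - q_G)q_G - 52q_G.
∂π_G/∂q_G = 174 - q_T - 2q_G = 0 gives the reaction function q_G = (174 - q_T)/2.
Talus substitutes q_G(q_T) into its own profit: π_T = q_T(226 - q_T - (174 - q_T)/2) - 52q_T = (139 - (1/2)q_T)q_T - 52q_T.
Maximising: ∂π_T/∂q_T = 87 - q_T = 0, giving q_T = 87.
Then q_G = (174 - 87)/2 = 87/2.

87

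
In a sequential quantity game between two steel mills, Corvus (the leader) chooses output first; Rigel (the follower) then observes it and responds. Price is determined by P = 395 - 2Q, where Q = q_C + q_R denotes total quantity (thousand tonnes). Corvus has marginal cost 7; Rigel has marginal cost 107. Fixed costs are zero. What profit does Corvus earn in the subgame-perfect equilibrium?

14884

The follower Rigel best-responds to any q_C: π_R = (395 - 2Q)q_R - 107q_R.
∂π_R/∂q_R = 288 - 2q_C - 4q_R = 0 gives the reaction function q_R = (288 - 2q_C)/4.
The leader anticipates this reaction. Substituting into P = 395 - 2Q gives P = 251 - q_C, so π_C = (251 - q_C)q_C - 7q_C.
Maximising: ∂π_C/∂q_C = 244 - 2q_C = 0, giving q_C = 122.
Then q_R = (288 - 2·122)/4 = 11.
Price P = 395 - 2·133 = 129.
Corvus's profit: (129 - 7)·122 = 14884.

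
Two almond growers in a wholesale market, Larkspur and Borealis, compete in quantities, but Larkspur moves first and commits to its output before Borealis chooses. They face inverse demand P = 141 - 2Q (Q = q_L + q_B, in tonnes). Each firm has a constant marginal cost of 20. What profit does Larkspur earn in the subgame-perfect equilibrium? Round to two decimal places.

915.06

The follower Borealis best-responds to any q_L: π_B = (141 - 2Q)q_B - 20q_B.
∂π_B/∂q_B = 121 - 2q_L - 4q_B = 0 gives the reaction function q_B = (121 - 2q_L)/4.
The leader anticipates this reaction. Substituting into P = 141 - 2Q gives P = 161/2 - q_L, so π_L = (161/2 - q_L)q_L - 20q_L.
Leader FOC: 121/2 - 2q_L = 0, so q_L = 121/4.
Then q_B = (121 - 2·(121/4))/4 = 121/8.
Price P = 141 - 2·(363/8) = 201/4.
Larkspur's profit: (201/4 - 20)·(121/4) = 915.0625.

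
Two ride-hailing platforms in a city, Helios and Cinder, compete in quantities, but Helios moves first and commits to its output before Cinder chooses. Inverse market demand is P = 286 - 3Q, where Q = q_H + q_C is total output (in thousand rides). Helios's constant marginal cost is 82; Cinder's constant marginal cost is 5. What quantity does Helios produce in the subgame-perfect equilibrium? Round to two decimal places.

21.17

Solve by backward induction. Given q_H, the follower Cinder maximises π_C = (286 - 3q_H - 3q_C)q_C - 5q_C.
Setting the follower's marginal profit to zero, 281 - 3q_H - 6q_C = 0, i.e. q_C = (281 - 3q_H)/6.
The leader anticipates this reaction. Substituting into P = 286 - 3Q gives P = 291/2 - (3/2)q_H, so π_H = (291/2 - (3/2)q_H)q_H - 82q_H.
The leader's first-order condition 127/2 - 3q_H = 0 yields q_H = 127/6.
Then q_C = (281 - 3·(127/6))/6 = 145/4.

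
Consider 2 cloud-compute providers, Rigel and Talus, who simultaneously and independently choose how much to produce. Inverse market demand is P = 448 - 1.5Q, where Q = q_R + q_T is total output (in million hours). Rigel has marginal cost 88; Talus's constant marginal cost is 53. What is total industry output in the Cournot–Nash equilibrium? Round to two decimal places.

Rigel's profit: π_R = (448 - 1.5Q)q_R - (88q_R). Setting ∂π_R/∂q_R = 0: 360 - 3q_R - (3/2)(q_T) = 0.
Talus's first-order condition: 395 - 3q_T - (3/2)(q_R) = 0.
So q_R = (360 - (3/2)q_T)/3 and q_T = (395 - (3/2)q_R)/3.
Substituting one into the other gives q_R = 650/9 and q_T = 860/9.
Total output Q = 650/9 + 860/9 = 1510/9.

167.78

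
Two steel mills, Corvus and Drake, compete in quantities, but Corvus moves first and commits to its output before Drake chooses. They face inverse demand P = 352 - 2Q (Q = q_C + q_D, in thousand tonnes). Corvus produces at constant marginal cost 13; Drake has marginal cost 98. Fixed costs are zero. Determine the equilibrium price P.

The follower Drake best-responds to any q_C: π_D = (352 - 2Q)q_D - 98q_D.
Setting the follower's marginal profit to zero, 254 - 2q_C - 4q_D = 0, i.e. q_D = (254 - 2q_C)/4.
The leader anticipates this reaction. Substituting into P = 352 - 2Q gives P = 225 - q_C, so π_C = (225 - q_C)q_C - 13q_C.
Leader FOC: 212 - 2q_C = 0, so q_C = 106.
Then q_D = (254 - 2·106)/4 = 21/2.
Total output Q = 233/2, so price P = 352 - 2·(233/2) = 119.

119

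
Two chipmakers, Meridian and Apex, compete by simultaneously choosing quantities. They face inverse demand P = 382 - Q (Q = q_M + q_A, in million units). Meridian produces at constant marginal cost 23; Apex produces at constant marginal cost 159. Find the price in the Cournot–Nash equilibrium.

Meridian's profit: π_M = (382 - Q)q_M - (23q_M). Setting ∂π_M/∂q_M = 0: 359 - 2q_M - (q_A) = 0.
Apex's first-order condition: 223 - 2q_A - (q_M) = 0.
Rearranging gives the reaction functions q_M = (359 - q_A)/2 and q_A = (223 - q_M)/2.
Substituting one into the other gives q_M = 165 and q_A = 29.
Total output Q = 194, so price P = 382 - 194 = 188.

188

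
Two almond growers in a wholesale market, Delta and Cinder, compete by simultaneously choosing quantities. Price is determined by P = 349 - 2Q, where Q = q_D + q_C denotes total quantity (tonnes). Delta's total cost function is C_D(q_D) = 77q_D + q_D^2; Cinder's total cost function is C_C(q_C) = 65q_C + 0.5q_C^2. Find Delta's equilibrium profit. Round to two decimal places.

2783.72

Delta's profit: π_D = (349 - 2Q)q_D - (77q_D + q_D²). Setting ∂π_D/∂q_D = 0: 272 - 6q_D - 2(q_C) = 0.
Cinder's first-order condition: 284 - 5q_C - 2(q_D) = 0.
So q_D = (272 - 2q_C)/6 and q_C = (284 - 2q_D)/5.
Solving the pair: q_D = 396/13, q_C = 580/13.
Price P = 349 - 2·(976/13) = 198.8462.
Delta's profit: 198.8462·(396/13) - 77·(396/13) - (396/13)² = 2783.7160.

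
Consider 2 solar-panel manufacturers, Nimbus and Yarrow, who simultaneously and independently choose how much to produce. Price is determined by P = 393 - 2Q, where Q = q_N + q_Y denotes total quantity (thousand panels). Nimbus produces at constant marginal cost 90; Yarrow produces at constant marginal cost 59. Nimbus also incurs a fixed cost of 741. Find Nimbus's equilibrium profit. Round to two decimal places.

3369.22

Nimbus's profit: π_N = (393 - 2Q)q_N - (90q_N). Setting ∂π_N/∂q_N = 0: 303 - 4q_N - 2(q_Y) = 0.
Yarrow's profit: π_Y = (393 - 2Q)q_Y - (59q_Y). Setting ∂π_Y/∂q_Y = 0: 334 - 4q_Y - 2(q_N) = 0.
Best responses: q_N = (303 - 2q_Y)/4, q_Y = (334 - 2q_N)/4.
Solving the pair: q_N = 136/3, q_Y = 365/6.
Price P = 393 - 2·(637/6) = 542/3.
Nimbus's profit: (542/3 - 90)·(136/3) - 741 = 3369.2222.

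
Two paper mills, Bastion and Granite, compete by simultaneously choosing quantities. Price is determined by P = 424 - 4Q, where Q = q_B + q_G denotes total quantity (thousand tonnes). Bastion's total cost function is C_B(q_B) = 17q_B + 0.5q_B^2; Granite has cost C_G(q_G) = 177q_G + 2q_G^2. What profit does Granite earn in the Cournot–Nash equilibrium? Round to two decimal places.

250.96

Bastion's profit: π_B = (424 - 4Q)q_B - (17q_B + (1/2)q_B²). Setting ∂π_B/∂q_B = 0: 407 - 9q_B - 4(q_G) = 0.
Granite's first-order condition: 247 - 12q_G - 4(q_B) = 0.
So q_B = (407 - 4q_G)/9 and q_G = (247 - 4q_B)/12.
Solving the pair: q_B = 974/23, q_G = 595/92.
Price P = 424 - 4·48.8152 = 228.7391.
Granite's profit: 228.7391·(595/92) - 177·(595/92) - 2(595/92)² = 250.9629.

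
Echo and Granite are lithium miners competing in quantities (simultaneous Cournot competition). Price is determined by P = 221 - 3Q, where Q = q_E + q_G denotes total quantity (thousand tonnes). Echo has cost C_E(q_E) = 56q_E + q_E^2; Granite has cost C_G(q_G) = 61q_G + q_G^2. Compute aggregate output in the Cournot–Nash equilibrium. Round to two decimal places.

Echo's profit: π_E = (221 - 3Q)q_E - (56q_E + q_E²). Setting ∂π_E/∂q_E = 0: 165 - 8q_E - 3(q_G) = 0.
Granite's profit: π_G = (221 - 3Q)q_G - (61q_G + q_G²). Setting ∂π_G/∂q_G = 0: 160 - 8q_G - 3(q_E) = 0.
So q_E = (165 - 3q_G)/8 and q_G = (160 - 3q_E)/8.
Substituting one into the other gives q_E = 168/11 and q_G = 157/11.
Total output Q = 168/11 + 157/11 = 325/11.

29.55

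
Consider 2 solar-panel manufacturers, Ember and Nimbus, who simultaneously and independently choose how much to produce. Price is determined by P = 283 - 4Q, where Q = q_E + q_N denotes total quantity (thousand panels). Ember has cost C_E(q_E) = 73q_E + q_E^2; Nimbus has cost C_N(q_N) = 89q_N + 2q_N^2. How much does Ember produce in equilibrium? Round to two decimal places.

Ember's profit: π_E = (283 - 4Q)q_E - (73q_E + q_E²). Setting ∂π_E/∂q_E = 0: 210 - 10q_E - 4(q_N) = 0.
Nimbus's first-order condition: 194 - 12q_N - 4(q_E) = 0.
So q_E = (210 - 4q_N)/10 and q_N = (194 - 4q_E)/12.
Substituting one into the other gives q_E = 218/13 and q_N = 275/26.

16.77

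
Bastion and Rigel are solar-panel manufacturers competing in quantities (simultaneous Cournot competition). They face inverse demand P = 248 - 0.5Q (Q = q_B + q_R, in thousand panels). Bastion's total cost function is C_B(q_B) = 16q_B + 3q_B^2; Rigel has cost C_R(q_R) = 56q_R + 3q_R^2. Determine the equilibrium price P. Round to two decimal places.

Bastion's profit: π_B = (248 - 0.5Q)q_B - (16q_B + 3q_B²). Setting ∂π_B/∂q_B = 0: 232 - 7q_B - (1/2)(q_R) = 0.
Rigel's first-order condition: 192 - 7q_R - (1/2)(q_B) = 0.
So q_B = (232 - (1/2)q_R)/7 and q_R = (192 - (1/2)q_B)/7.
Solving the pair: q_B = 31.3436, q_R = 25.1897.
Total output Q = 848/15, so price P = 248 - (1/2)·(848/15) = 219.7333.

219.73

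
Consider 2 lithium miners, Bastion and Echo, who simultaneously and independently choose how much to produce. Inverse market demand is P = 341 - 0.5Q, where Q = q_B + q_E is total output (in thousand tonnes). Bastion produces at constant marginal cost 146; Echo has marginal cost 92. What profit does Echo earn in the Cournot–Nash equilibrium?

Bastion's profit: π_B = (341 - 0.5Q)q_B - (146q_B). Setting ∂π_B/∂q_B = 0: 195 - q_B - (1/2)(q_E) = 0.
Echo's first-order condition: 249 - q_E - (1/2)(q_B) = 0.
Best responses: q_B = (195 - (1/2)q_E), q_E = (249 - (1/2)q_B).
Solving the pair: q_B = 94, q_E = 202.
Price P = 341 - (1/2)·296 = 193.
Echo's profit: (193 - 92)·202 = 20402.

20402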